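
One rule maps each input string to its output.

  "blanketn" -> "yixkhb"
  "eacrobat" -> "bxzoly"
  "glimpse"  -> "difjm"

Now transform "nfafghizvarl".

The rule is to shift every letter 3 places backward in the alphabet (wrapping around), then delete the last 2 characters.
On "nfafghizvarl": the first step gives "kcxcdefwsxoi", and the second then gives "kcxcdefwsx".

kcxcdefwsx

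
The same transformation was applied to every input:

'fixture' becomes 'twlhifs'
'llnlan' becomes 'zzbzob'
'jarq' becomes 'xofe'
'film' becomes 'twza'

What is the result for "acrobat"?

Each output is the input with this applied: shift every letter 12 places backward in the alphabet (wrapping around).
For "acrobat" the result is "oqfcpoh".

oqfcpoh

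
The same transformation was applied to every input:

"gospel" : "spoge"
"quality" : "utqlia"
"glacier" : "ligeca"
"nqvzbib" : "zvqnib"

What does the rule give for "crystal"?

ytsrca

Looking at the pairs, the operation is to delete the last character, then sort the characters into reverse alphabetical order.
Applying both steps to "crystal": "crysta", then "ytsrca".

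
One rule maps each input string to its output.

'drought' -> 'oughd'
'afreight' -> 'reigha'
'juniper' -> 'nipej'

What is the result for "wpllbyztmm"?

In each case the input is transformed by: swap the first and last characters, then delete the first 2 characters.
On "wpllbyztmm": the first step gives "mpllbyztmw", and the second then gives "llbyztmw".

llbyztmw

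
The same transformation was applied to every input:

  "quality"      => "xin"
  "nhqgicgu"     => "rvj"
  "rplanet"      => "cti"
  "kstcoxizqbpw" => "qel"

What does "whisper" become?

Looking at the pairs, the operation is to shift every letter 11 places backward in the alphabet (wrapping around), then keep only the last 3 characters.
So "whisper" becomes "etg".

etg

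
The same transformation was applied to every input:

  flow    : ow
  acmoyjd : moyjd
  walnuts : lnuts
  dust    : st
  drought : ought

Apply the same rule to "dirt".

rt

Looking at the pairs, the operation is to delete the first 2 characters.
"dirt" → "rt".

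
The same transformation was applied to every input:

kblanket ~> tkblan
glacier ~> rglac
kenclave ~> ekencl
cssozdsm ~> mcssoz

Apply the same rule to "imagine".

eimag

The transformation: move the last 3 characters to the front (rotate right by 3), then delete the first 2 characters.
Working it through for "imagine": intermediate "ineimag", final "eimag".
(Check on "glacier": → "ierglac" → "rglac" ✓)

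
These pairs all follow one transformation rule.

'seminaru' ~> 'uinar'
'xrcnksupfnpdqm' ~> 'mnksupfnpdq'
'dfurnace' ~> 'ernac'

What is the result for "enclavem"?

Looking at the pairs, the operation is to delete the first 3 characters, then move the last character to the front.
"enclavem" → "lavem" → "mlave".

mlave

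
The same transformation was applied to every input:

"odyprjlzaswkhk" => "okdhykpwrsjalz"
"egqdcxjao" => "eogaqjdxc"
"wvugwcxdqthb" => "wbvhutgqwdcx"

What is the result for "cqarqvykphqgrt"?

ctqragrqqhvpyk

The pattern: take characters alternately from the front and the back (1st, last, 2nd, 2nd-last, ...).
For "cqarqvykphqgrt" the result is "ctqragrqqhvpyk".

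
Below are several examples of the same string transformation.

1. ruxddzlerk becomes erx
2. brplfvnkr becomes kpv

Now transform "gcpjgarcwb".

cgr

Rule — sort the characters into alphabetical order, then keep one character in every 3, starting at position 3 (positions 3rd, 6th, 9th, ...).
On "gcpjgarcwb": the first step gives "abccggjprw", and the second then gives "cgr".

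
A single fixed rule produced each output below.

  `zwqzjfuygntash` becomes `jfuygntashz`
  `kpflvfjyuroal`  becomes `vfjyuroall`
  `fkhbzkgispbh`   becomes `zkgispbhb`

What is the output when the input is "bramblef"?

blefm

Looking at the pairs, the operation is to delete the first 3 characters, then move the first character to the end.
Starting from "bramblef": after the first operation, "mblef"; after the second, "blefm".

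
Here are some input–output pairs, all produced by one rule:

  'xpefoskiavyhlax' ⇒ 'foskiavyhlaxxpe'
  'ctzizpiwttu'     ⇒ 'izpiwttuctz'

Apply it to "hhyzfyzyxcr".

zfyzyxcrhhy

Looking at the pairs, the operation is to move the first 3 characters to the end (rotate left by 3).
For "hhyzfyzyxcr" the result is "zfyzyxcrhhy".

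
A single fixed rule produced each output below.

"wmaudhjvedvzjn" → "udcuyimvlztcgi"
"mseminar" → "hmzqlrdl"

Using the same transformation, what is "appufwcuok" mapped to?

vbtnjzoote

Each output is the input with this applied: swap the front and back halves of the string, then shift every letter 1 place backward in the alphabet (wrapping around).
For "appufwcuok", step one produces "wcuokappuf"; step two turns that into "vbtnjzoote".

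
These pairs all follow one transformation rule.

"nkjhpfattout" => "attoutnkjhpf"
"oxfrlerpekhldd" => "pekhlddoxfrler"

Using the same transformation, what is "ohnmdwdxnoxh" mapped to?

dxnoxhohnmdw

The pattern: swap the front and back halves of the string.
Doing the same to "ohnmdwdxnoxh": "dxnoxhohnmdw".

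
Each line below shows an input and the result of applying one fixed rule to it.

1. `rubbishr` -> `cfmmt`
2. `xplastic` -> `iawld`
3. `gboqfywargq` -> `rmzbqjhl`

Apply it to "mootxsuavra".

xzzeidfl

The rule is to delete the last 3 characters, then shift every letter 11 places forward in the alphabet (wrapping around).
On "mootxsuavra" that produces "xzzeidfl".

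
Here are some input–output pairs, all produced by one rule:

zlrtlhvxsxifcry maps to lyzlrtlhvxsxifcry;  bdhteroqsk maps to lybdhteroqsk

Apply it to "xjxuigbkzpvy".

Each output is the input with this applied: prepend "ly".
"xjxuigbkzpvy" → "lyxjxuigbkzpvy".

lyxjxuigbkzpvy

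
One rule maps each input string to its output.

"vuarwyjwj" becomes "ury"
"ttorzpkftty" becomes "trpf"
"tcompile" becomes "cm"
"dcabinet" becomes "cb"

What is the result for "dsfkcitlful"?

The pattern: delete the last 3 characters, then keep every other character starting from the second (positions 2nd, 4th, 6th, ...).
Applying that to "dsfkcitlful" gives "skil".

skil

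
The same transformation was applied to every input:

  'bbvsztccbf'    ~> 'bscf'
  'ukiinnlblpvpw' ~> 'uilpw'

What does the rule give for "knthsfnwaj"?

What's happening: keep one character in every 3, starting at position 1 (positions 1st, 4th, 7th, ...).
Applying that to "knthsfnwaj" gives "khnj".

khnj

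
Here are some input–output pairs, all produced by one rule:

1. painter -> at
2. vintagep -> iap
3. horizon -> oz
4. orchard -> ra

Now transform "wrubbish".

rbh

Each output is the input with this applied: keep one character in every 3, starting at position 2 (positions 2nd, 5th, 8th, ...).
Doing the same to "wrubbish": "rbh".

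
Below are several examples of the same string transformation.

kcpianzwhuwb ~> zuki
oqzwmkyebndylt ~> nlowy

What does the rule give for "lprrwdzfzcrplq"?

cllrz

What's happening: keep one character in every 3, starting at position 1 (positions 1st, 4th, 7th, ...), then move the last 2 characters to the front (rotate right by 2).
On "lprrwdzfzcrplq": the first step gives "lrzcl", and the second then gives "cllrz".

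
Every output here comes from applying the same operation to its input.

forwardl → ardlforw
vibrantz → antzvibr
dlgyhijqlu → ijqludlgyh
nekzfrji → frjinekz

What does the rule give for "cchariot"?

The pattern: swap the front and back halves of the string.
Applying that to "cchariot" gives "riotccha".

riotccha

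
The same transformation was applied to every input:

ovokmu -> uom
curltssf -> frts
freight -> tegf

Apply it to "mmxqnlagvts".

Looking at the pairs, the operation is to swap the first and last characters, then keep every other character starting from the first (positions 1st, 3rd, 5th, ...).
"mmxqnlagvts" → "smxqnlagvtm" → "sxnavm".

sxnavm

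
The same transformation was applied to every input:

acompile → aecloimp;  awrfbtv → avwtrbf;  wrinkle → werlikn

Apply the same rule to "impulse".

Looking at the pairs, the operation is to take characters alternately from the front and the back (1st, last, 2nd, 2nd-last, ...).
So "impulse" becomes "iemsplu".

iemsplu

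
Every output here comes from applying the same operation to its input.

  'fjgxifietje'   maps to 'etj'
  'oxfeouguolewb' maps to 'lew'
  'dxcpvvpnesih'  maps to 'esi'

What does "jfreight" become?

igh

In each case the input is transformed by: move the last character to the front, then keep only the last 3 characters.
Working it through for "jfreight": intermediate "tjfreigh", final "igh".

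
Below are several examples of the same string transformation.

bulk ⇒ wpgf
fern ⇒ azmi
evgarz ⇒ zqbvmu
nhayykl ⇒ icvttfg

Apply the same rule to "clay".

Looking at the pairs, the operation is to shift every letter 5 places backward in the alphabet (wrapping around).
For "clay" the result is "xgvt".

xgvt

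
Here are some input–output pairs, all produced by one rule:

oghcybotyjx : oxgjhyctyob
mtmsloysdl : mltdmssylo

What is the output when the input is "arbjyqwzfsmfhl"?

alrhbfjmysqfwz

Each output is the input with this applied: take characters alternately from the front and the back (1st, last, 2nd, 2nd-last, ...).
On "arbjyqwzfsmfhl" that produces "alrhbfjmysqfwz".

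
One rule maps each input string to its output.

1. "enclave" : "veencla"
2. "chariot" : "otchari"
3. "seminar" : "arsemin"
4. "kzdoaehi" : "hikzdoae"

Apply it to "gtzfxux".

uxgtzfx

Looking at the pairs, the operation is to move the last 2 characters to the front (rotate right by 2).
On "gtzfxux" that produces "uxgtzfx".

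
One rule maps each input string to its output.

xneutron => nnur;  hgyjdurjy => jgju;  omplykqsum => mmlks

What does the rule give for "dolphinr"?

ropi

Looking at the pairs, the operation is to keep every other character starting from the second (positions 2nd, 4th, 6th, ...), then move the last character to the front.
Applying both steps to "dolphinr": "opir", then "ropi".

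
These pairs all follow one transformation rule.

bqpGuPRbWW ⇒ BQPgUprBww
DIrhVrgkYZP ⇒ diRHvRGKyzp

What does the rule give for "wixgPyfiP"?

WIXGpYFIp

The transformation: flip the case of every letter.
"wixgPyfiP" → "WIXGpYFIp".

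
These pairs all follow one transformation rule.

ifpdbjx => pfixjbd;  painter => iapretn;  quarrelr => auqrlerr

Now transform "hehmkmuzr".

hehrzumkm

In each case the input is transformed by: reverse the string, then move the last 3 characters to the front (rotate right by 3).
"hehmkmuzr" → "rzumkmheh" → "hehrzumkm".
(Check on "quarrelr": → "rlerrauq" → "auqrlerr" ✓)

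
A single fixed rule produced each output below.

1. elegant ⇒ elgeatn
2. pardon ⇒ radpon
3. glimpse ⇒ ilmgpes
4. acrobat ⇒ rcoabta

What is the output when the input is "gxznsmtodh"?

The pattern: move the first 2 characters to the end (rotate left by 2), then take characters alternately from the front and the back (1st, last, 2nd, 2nd-last, ...).
"gxznsmtodh" → "znsmtodhgx" → "zxngshmdto".
(Check on "glimpse": → "impsegl" → "ilmgpes" ✓)

zxngshmdto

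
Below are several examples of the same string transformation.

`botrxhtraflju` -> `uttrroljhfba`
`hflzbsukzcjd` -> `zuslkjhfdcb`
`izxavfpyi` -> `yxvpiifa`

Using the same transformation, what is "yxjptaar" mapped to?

xtrpjaa

Looking at the pairs, the operation is to sort the characters into reverse alphabetical order, then delete the first character.
Applying that to "yxjptaar" gives "xtrpjaa".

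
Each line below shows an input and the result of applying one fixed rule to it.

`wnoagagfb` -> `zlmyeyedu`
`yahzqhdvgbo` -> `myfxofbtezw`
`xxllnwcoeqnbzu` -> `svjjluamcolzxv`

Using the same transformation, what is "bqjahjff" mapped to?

dohyfhdz

The transformation: swap the first and last characters, then shift every letter 2 places backward in the alphabet (wrapping around).
Working it through for "bqjahjff": intermediate "fqjahjfb", final "dohyfhdz".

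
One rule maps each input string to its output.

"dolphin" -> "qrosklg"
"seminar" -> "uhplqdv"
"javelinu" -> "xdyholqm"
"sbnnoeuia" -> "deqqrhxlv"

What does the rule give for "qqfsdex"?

Each output is the input with this applied: shift every letter 3 places forward in the alphabet (wrapping around), then swap the first and last characters.
Applying that to "qqfsdex" gives "ativght".

ativght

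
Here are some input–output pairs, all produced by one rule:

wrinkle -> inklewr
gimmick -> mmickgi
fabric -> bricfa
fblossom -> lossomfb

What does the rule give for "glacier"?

aciergl

In each case the input is transformed by: move the first 2 characters to the end (rotate left by 2).
Doing the same to "glacier": "aciergl".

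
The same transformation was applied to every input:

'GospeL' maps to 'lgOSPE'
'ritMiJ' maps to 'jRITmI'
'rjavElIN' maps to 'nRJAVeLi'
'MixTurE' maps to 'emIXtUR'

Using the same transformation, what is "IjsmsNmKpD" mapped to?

diJSMSnMkP

Looking at the pairs, the operation is to flip the case of every letter, then move the last character to the front.
Applying that to "IjsmsNmKpD" gives "diJSMSnMkP".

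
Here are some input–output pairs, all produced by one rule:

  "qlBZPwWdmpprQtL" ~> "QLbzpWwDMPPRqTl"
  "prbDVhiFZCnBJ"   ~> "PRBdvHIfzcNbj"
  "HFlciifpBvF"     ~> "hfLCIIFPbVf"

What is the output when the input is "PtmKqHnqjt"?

pTMkQhNQJT

Rule — flip the case of every letter.
So "PtmKqHnqjt" becomes "pTMkQhNQJT".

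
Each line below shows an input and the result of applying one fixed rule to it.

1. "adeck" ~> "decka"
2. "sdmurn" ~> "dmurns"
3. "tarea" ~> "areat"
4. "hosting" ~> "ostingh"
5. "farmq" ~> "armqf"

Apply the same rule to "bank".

What's happening: move the first character to the end.
Applying that to "bank" gives "ankb".

ankb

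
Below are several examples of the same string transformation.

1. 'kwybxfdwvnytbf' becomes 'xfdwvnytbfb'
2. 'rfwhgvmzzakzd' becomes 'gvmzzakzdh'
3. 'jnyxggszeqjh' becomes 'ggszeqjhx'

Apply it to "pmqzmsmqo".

Rule — delete the first 3 characters, then move the first character to the end.
On "pmqzmsmqo": the first step gives "zmsmqo", and the second then gives "msmqoz".

msmqoz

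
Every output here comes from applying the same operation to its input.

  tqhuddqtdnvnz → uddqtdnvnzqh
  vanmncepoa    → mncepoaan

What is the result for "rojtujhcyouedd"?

tujhcyoueddoj

The transformation: delete the first character, then move the first 2 characters to the end (rotate left by 2).
On "rojtujhcyouedd": the first step gives "ojtujhcyouedd", and the second then gives "tujhcyoueddoj".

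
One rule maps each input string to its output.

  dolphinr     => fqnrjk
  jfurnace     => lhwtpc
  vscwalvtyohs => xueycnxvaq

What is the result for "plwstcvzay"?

rnyuvexb

In each case the input is transformed by: shift every letter 2 places forward in the alphabet (wrapping around), then delete the last 2 characters.
Applying both steps to "plwstcvzay": "rnyuvexbca", then "rnyuvexb".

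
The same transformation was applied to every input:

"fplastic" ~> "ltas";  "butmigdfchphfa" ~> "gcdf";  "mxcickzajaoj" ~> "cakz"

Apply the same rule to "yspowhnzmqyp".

Rule — take characters alternately from the front and the back (1st, last, 2nd, 2nd-last, ...), then keep only the last 4 characters.
"yspowhnzmqyp" → "wzhn".

wzhn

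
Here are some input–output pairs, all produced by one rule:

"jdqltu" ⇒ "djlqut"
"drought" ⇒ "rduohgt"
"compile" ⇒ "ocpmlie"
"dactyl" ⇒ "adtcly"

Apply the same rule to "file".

ifel

What's happening: swap each adjacent pair of characters (1↔2, 3↔4, ...).
For "file" the result is "ifel".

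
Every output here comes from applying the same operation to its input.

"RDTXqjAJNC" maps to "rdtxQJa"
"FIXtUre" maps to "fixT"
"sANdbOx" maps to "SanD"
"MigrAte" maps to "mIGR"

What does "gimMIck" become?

GIMm

What's happening: flip the case of every letter, then delete the last 3 characters.
Working it through for "gimMIck": intermediate "GIMmiCK", final "GIMm".
(Check on "RDTXqjAJNC": → "rdtxQJajnc" → "rdtxQJa" ✓)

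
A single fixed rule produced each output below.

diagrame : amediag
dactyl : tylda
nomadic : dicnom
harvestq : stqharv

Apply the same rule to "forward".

What's happening: move the last 3 characters to the front (rotate right by 3), then delete the last character.
"forward" → "ardforw" → "ardfor".

ardfor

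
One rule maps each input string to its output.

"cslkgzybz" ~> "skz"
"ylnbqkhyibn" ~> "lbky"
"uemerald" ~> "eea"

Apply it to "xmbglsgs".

mgs

The rule is to keep every other character starting from the second (positions 2nd, 4th, 6th, ...), then delete the last character.
Applying both steps to "xmbglsgs": "mgss", then "mgs".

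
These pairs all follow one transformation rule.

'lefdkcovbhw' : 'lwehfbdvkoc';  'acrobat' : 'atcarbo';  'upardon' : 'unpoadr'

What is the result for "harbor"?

hraorb

The pattern: take characters alternately from the front and the back (1st, last, 2nd, 2nd-last, ...).
Doing the same to "harbor": "hraorb".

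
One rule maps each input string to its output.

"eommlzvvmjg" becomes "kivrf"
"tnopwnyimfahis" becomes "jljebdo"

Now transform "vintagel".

The transformation: keep every other character starting from the second (positions 2nd, 4th, 6th, ...), then shift every letter 4 places backward in the alphabet (wrapping around).
Working it through for "vintagel": intermediate "itgl", final "epch".

epch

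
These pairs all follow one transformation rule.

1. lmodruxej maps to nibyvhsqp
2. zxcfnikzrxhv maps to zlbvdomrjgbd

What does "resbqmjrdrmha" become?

elqvhvnqufwiv

Looking at the pairs, the operation is to reverse the string, then shift every letter 4 places forward in the alphabet (wrapping around).
So "resbqmjrdrmha" becomes "elqvhvnqufwiv".
(Check on "zxcfnikzrxhv": → "vhxrzkinfcxz" → "zlbvdomrjgbd" ✓)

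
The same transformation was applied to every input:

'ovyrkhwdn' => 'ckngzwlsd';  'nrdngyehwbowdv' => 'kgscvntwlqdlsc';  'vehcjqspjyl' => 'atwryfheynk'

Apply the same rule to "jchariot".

irwpgxdy

In each case the input is transformed by: shift every letter 11 places backward in the alphabet (wrapping around), then swap the first and last characters.
Working it through for "jchariot": intermediate "yrwpgxdi", final "irwpgxdy".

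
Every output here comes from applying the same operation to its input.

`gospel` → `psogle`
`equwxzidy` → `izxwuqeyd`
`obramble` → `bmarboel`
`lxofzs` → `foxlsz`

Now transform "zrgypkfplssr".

What's happening: move the last 2 characters to the front (rotate right by 2), then reverse the string.
Working it through for "zrgypkfplssr": intermediate "srzrgypkfpls", final "slpfkpygrzrs".

slpfkpygrzrs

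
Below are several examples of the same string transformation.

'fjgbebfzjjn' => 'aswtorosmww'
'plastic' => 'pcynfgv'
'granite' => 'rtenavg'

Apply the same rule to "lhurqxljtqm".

zyuhedkywgd

Looking at the pairs, the operation is to shift every letter 13 places forward in the alphabet (wrapping around) — i.e. ROT13, then move the last character to the front.
For "lhurqxljtqm" the result is "zyuhedkywgd".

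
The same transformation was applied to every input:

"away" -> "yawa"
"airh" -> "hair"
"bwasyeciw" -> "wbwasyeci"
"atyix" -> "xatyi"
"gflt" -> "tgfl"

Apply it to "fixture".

efixtur

The transformation: move the last character to the front.
"fixture" → "efixtur".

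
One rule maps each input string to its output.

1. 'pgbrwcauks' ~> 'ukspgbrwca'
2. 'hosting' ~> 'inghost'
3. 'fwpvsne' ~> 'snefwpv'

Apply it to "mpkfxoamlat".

latmpkfxoam

In each case the input is transformed by: move the last 3 characters to the front (rotate right by 3).
"mpkfxoamlat" → "latmpkfxoam".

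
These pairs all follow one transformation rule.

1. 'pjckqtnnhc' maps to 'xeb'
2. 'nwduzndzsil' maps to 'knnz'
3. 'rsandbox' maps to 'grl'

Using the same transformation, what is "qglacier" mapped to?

uqf

What's happening: keep one character in every 3, starting at position 2 (positions 2nd, 5th, 8th, ...), then shift every letter 12 places backward in the alphabet (wrapping around).
Working it through for "qglacier": intermediate "gcr", final "uqf".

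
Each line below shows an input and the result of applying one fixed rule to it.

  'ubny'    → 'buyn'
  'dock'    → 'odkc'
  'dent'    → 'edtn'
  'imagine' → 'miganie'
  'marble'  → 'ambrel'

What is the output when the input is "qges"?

gqse

Each output is the input with this applied: swap each adjacent pair of characters (1↔2, 3↔4, ...).
Doing the same to "qges": "gqse".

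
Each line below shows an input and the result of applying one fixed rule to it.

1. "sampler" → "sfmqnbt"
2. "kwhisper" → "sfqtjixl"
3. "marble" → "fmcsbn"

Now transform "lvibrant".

uobscjwm

The transformation: reverse the string, then shift every letter 1 place forward in the alphabet (wrapping around).
Working it through for "lvibrant": intermediate "tnarbivl", final "uobscjwm".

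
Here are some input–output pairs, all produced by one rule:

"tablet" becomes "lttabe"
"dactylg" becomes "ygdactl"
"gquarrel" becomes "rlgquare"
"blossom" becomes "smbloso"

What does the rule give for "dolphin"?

hndolpi

The rule is to move the last 2 characters to the front (rotate right by 2), then swap the first and last characters.
On "dolphin" that produces "hndolpi".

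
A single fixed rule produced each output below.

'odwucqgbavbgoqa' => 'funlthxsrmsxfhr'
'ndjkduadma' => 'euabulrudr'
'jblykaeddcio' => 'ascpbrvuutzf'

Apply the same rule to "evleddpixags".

vmcvuugzorxj

The transformation: shift every letter 9 places backward in the alphabet (wrapping around).
Doing the same to "evleddpixags": "vmcvuugzorxj".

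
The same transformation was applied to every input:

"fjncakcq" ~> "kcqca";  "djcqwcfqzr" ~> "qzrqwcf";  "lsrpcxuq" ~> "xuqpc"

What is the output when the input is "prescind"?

Looking at the pairs, the operation is to delete the first 3 characters, then move the last 3 characters to the front (rotate right by 3).
On "prescind": the first step gives "scind", and the second then gives "indsc".

indsc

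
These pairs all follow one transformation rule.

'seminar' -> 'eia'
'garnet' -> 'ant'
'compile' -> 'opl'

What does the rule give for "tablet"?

alt

The pattern: keep every other character starting from the second (positions 2nd, 4th, 6th, ...).
So "tablet" becomes "alt".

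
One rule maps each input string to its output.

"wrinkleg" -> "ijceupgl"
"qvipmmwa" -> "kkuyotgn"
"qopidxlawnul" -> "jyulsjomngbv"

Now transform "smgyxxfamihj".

dykgfhqkewvv

Looking at the pairs, the operation is to swap the front and back halves of the string, then shift every letter 2 places backward in the alphabet (wrapping around).
Working it through for "smgyxxfamihj": intermediate "famihjsmgyxx", final "dykgfhqkewvv".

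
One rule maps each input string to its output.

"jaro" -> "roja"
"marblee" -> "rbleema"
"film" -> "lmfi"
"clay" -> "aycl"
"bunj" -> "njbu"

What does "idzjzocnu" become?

The rule is to move the first 2 characters to the end (rotate left by 2).
"idzjzocnu" → "zjzocnuid".

zjzocnuid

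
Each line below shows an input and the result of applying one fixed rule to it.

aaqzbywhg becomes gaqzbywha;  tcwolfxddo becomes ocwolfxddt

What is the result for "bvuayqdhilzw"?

wvuayqdhilzb

The transformation: swap the first and last characters.
So "bvuayqdhilzw" becomes "wvuayqdhilzb".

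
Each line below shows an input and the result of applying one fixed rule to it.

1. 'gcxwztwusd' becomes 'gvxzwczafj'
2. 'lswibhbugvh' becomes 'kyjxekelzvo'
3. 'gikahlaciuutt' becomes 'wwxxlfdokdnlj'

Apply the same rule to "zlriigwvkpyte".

In each case the input is transformed by: shift every letter 3 places forward in the alphabet (wrapping around), then reverse the string.
Working it through for "zlriigwvkpyte": intermediate "coulljzynsbwh", final "hwbsnyzjlluoc".
(Check on "gcxwztwusd": → "jfazcwzxvg" → "gvxzwczafj" ✓)

hwbsnyzjlluoc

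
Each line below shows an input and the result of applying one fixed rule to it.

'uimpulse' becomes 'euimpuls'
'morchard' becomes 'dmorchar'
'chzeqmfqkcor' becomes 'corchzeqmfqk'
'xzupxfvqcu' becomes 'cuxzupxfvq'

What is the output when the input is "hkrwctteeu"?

Each output is the input with this applied: swap the front and back halves of the string, then move the first 3 characters to the end (rotate left by 3).
For "hkrwctteeu", step one produces "tteeuhkrwc"; step two turns that into "euhkrwctte".

euhkrwctte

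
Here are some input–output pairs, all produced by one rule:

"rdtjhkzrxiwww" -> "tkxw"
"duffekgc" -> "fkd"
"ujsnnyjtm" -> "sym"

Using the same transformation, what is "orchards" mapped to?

cro

Rule — move the first character to the end, then keep one character in every 3, starting at position 2 (positions 2nd, 5th, 8th, ...).
"orchards" → "rchardso" → "cro".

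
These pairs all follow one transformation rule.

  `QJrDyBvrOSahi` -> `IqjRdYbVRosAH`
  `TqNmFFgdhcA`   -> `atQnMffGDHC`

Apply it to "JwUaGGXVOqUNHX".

xjWuAggxvoQunh

In each case the input is transformed by: flip the case of every letter, then move the last character to the front.
For "JwUaGGXVOqUNHX" the result is "xjWuAggxvoQunh".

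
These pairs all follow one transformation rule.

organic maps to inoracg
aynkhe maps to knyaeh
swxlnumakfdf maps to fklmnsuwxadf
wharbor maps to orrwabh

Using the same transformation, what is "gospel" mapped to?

opsegl

Rule — sort the characters into alphabetical order, then move the first 3 characters to the end (rotate left by 3).
Working it through for "gospel": intermediate "eglops", final "opsegl".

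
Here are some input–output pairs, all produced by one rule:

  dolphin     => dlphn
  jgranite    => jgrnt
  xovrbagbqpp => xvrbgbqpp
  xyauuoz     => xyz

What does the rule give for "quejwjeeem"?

qjwjm

In each case the input is transformed by: remove every vowel.
For "quejwjeeem" the result is "qjwjm".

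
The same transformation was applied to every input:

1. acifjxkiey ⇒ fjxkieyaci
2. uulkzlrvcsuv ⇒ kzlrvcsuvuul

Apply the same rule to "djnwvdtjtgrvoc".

wvdtjtgrvocdjn

What's happening: move the first 3 characters to the end (rotate left by 3).
On "djnwvdtjtgrvoc" that produces "wvdtjtgrvocdjn".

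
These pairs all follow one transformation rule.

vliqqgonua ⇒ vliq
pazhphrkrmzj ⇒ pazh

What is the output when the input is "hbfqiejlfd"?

hbfq

The rule is to keep only the first 4 characters.
For "hbfqiejlfd" the result is "hbfq".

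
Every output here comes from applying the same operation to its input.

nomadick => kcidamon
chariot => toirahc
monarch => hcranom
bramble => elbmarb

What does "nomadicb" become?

Rule — reverse the string.
On "nomadicb" that produces "bcidamon".

bcidamon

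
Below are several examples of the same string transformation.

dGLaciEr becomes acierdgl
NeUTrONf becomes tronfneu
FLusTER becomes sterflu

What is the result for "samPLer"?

The transformation: move the first 3 characters to the end (rotate left by 3), then convert every letter to lowercase.
"samPLer" → "PLersam" → "plersam".
(Check on "NeUTrONf": → "TrONfNeU" → "tronfneu" ✓)

plersam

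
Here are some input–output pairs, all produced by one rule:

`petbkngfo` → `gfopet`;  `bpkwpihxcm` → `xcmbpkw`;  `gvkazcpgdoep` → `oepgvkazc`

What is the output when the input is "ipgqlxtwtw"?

wtwipgq

Each output is the input with this applied: move the last 3 characters to the front (rotate right by 3), then delete the last 3 characters.
Starting from "ipgqlxtwtw": after the first operation, "wtwipgqlxt"; after the second, "wtwipgq".
(Check on "gvkazcpgdoep": → "oepgvkazcpgd" → "oepgvkazc" ✓)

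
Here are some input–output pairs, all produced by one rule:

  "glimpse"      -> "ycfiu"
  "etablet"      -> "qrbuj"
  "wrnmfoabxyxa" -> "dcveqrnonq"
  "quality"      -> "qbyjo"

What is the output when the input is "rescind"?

isydt

The pattern: delete the first 2 characters, then shift every letter 10 places backward in the alphabet (wrapping around).
Doing the same to "rescind": "isydt".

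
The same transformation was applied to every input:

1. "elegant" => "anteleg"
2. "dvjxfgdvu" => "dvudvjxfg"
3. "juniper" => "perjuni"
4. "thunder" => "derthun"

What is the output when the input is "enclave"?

aveencl

Looking at the pairs, the operation is to move the last 3 characters to the front (rotate right by 3).
Doing the same to "enclave": "aveencl".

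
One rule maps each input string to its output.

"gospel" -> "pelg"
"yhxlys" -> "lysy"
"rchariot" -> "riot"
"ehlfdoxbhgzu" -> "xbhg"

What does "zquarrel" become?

rrel

Rule — swap the front and back halves of the string, then keep only the first 4 characters.
So "zquarrel" becomes "rrel".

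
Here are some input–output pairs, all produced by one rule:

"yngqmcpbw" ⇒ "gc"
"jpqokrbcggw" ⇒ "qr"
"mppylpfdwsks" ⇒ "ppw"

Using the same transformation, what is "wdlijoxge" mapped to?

lo

The pattern: keep one character in every 3, starting at position 3 (positions 3rd, 6th, 9th, ...), then delete the last character.
Starting from "wdlijoxge": after the first operation, "loe"; after the second, "lo".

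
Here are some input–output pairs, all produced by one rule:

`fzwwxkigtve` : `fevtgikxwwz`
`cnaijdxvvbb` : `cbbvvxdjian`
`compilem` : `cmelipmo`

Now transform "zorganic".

zcinagro

Looking at the pairs, the operation is to reverse the string, then move the last character to the front.
Applying both steps to "zorganic": "cinagroz", then "zcinagro".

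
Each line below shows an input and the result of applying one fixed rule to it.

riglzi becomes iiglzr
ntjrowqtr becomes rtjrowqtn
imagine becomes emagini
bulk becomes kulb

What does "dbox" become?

xbod

Looking at the pairs, the operation is to swap the first and last characters.
"dbox" → "xbod".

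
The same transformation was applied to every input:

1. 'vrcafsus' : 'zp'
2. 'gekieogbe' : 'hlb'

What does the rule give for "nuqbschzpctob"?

The transformation: shift every letter 3 places backward in the alphabet (wrapping around), then keep one character in every 3, starting at position 3 (positions 3rd, 6th, 9th, ...).
For "nuqbschzpctob", step one produces "krnypzewmzqly"; step two turns that into "nzml".

nzml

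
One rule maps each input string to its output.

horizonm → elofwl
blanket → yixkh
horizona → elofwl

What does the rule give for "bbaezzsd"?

yyxbww

The rule is to delete the last 2 characters, then shift every letter 3 places backward in the alphabet (wrapping around).
Starting from "bbaezzsd": after the first operation, "bbaezz"; after the second, "yyxbww".
(Check on "horizona": → "horizo" → "elofwl" ✓)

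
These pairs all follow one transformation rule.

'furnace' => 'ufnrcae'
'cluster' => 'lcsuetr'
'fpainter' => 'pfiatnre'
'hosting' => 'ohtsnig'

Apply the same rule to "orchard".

rohcrad

In each case the input is transformed by: swap each adjacent pair of characters (1↔2, 3↔4, ...).
For "orchard" the result is "rohcrad".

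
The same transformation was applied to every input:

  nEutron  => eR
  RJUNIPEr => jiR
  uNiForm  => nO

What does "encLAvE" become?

Na

Rule — keep one character in every 3, starting at position 2 (positions 2nd, 5th, 8th, ...), then flip the case of every letter.
Starting from "encLAvE": after the first operation, "nA"; after the second, "Na".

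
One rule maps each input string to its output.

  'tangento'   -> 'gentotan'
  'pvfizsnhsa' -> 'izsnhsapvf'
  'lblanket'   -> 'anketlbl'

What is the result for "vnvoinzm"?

Each output is the input with this applied: move the first 3 characters to the end (rotate left by 3).
Doing the same to "vnvoinzm": "oinzmvnv".

oinzmvnv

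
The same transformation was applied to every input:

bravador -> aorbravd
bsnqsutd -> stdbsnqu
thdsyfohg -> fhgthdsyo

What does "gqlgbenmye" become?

Rule — move the last 3 characters to the front (rotate right by 3), then swap the first and last characters.
Starting from "gqlgbenmye": after the first operation, "myegqlgben"; after the second, "nyegqlgbem".

nyegqlgbem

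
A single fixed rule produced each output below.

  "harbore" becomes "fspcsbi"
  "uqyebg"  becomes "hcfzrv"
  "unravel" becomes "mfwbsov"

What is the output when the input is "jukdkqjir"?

sjkrlelvk

The rule is to reverse the string, then shift every letter 1 place forward in the alphabet (wrapping around).
Starting from "jukdkqjir": after the first operation, "rijqkdkuj"; after the second, "sjkrlelvk".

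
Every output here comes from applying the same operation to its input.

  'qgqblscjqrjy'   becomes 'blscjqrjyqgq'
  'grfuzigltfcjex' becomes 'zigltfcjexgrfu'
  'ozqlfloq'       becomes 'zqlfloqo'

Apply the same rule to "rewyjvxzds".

wyjvxzdsre

Each output is the input with this applied: move the last 3 characters to the front (rotate right by 3), then swap the front and back halves of the string.
Starting from "rewyjvxzds": after the first operation, "zdsrewyjvx"; after the second, "wyjvxzdsre".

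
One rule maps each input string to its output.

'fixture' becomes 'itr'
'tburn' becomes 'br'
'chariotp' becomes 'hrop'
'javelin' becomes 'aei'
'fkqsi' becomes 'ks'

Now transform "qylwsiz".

ywi

The transformation: keep every other character starting from the second (positions 2nd, 4th, 6th, ...).
For "qylwsiz" the result is "ywi".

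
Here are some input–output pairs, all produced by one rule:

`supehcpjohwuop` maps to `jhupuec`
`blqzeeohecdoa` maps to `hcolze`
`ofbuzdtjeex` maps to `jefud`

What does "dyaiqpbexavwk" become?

eawyip

The transformation: keep every other character starting from the second (positions 2nd, 4th, 6th, ...), then move the first 3 characters to the end (rotate left by 3).
On "dyaiqpbexavwk": the first step gives "yipeaw", and the second then gives "eawyip".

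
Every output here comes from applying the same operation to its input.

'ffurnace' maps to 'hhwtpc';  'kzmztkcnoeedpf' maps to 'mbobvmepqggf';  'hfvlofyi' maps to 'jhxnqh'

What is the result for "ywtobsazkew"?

The pattern: delete the last 2 characters, then shift every letter 2 places forward in the alphabet (wrapping around).
On "ywtobsazkew": the first step gives "ywtobsazk", and the second then gives "ayvqducbm".

ayvqducbm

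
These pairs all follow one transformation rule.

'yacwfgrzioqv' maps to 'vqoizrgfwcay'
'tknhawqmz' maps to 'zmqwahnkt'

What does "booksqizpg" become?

The pattern: reverse the string.
Applying that to "booksqizpg" gives "gpziqskoob".

gpziqskoob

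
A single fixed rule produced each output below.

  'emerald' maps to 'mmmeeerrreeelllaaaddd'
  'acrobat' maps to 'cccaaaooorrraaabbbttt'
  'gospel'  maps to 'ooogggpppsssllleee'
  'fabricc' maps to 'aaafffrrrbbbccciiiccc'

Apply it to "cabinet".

In each case the input is transformed by: swap each adjacent pair of characters (1↔2, 3↔4, ...), then repeat every character 3 times.
On "cabinet": the first step gives "acibent", and the second then gives "aaaccciiibbbeeennnttt".

aaaccciiibbbeeennnttt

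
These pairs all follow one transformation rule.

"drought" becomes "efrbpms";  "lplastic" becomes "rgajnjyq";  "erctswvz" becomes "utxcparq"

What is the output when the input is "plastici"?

What's happening: shift every letter 2 places backward in the alphabet (wrapping around), then move the last 3 characters to the front (rotate right by 3).
For "plastici" the result is "gagnjyqr".
(Check on "lplastic": → "jnjyqrga" → "rgajnjyq" ✓)

gagnjyqr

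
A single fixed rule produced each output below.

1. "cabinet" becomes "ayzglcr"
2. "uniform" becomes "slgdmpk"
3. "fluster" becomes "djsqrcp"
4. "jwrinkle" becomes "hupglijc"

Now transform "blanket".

zjylicr

Rule — shift every letter 2 places backward in the alphabet (wrapping around).
"blanket" → "zjylicr".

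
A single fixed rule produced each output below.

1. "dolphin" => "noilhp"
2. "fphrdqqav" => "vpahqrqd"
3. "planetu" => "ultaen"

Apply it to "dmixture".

The pattern: take characters alternately from the front and the back (1st, last, 2nd, 2nd-last, ...), then delete the first character.
Applying that to "dmixture" gives "emriuxt".

emriuxt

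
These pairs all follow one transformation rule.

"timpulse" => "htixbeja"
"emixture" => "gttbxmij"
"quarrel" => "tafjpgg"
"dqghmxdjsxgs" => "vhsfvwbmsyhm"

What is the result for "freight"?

wiugtxv

Each output is the input with this applied: shift every letter 11 places backward in the alphabet (wrapping around), then move the last 2 characters to the front (rotate right by 2).
"freight" → "ugtxvwi" → "wiugtxv".
(Check on "dqghmxdjsxgs": → "sfvwbmsyhmvh" → "vhsfvwbmsyhm" ✓)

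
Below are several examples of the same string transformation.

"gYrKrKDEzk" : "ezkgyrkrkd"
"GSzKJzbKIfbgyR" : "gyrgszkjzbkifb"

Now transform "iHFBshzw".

The transformation: move the last 3 characters to the front (rotate right by 3), then convert every letter to lowercase.
"iHFBshzw" → "hzwiHFBs" → "hzwihfbs".

hzwihfbs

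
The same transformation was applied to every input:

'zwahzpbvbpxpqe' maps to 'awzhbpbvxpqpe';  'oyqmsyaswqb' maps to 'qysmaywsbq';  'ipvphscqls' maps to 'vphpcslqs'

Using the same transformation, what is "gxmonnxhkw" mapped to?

mxnoxnkhw

What's happening: delete the first character, then swap each adjacent pair of characters (1↔2, 3↔4, ...).
Doing the same to "gxmonnxhkw": "mxnoxnkhw".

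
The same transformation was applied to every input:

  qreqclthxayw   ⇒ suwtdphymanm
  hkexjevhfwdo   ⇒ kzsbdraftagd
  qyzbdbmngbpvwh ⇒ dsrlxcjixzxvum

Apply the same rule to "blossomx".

tikookhx

What's happening: shift every letter 4 places backward in the alphabet (wrapping around), then reverse the string.
Applying both steps to "blossomx": "xhkookit", then "tikookhx".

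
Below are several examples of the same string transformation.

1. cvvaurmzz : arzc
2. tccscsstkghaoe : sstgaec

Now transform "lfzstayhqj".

The pattern: move the first 2 characters to the end (rotate left by 2), then keep every other character starting from the second (positions 2nd, 4th, 6th, ...).
Working it through for "lfzstayhqj": intermediate "zstayhqjlf", final "sahjf".

sahjf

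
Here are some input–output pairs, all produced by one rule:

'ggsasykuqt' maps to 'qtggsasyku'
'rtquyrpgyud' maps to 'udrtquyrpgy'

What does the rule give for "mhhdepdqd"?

Rule — move the last 2 characters to the front (rotate right by 2).
So "mhhdepdqd" becomes "qdmhhdepd".

qdmhhdepd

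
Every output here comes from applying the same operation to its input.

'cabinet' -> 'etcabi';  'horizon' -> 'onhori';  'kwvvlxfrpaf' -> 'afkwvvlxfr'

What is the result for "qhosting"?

ngqhost

The rule is to move the last 2 characters to the front (rotate right by 2), then delete the last character.
Starting from "qhosting": after the first operation, "ngqhosti"; after the second, "ngqhost".
(Check on "kwvvlxfrpaf": → "afkwvvlxfrp" → "afkwvvlxfr" ✓)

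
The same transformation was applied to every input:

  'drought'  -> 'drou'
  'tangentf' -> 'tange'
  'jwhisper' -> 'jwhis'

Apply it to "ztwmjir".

ztwm

The transformation: delete the last 3 characters.
Applying that to "ztwmjir" gives "ztwm".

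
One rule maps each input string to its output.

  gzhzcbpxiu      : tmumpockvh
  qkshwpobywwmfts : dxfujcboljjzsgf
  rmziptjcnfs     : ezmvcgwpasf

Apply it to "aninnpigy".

navaacvtl

Looking at the pairs, the operation is to shift every letter 13 places forward in the alphabet (wrapping around) — i.e. ROT13.
Doing the same to "aninnpigy": "navaacvtl".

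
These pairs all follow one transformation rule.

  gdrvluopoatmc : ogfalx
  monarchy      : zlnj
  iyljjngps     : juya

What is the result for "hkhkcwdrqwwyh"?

vvhchj

Each output is the input with this applied: keep every other character starting from the second (positions 2nd, 4th, 6th, ...), then shift every letter 11 places forward in the alphabet (wrapping around).
Working it through for "hkhkcwdrqwwyh": intermediate "kkwrwy", final "vvhchj".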